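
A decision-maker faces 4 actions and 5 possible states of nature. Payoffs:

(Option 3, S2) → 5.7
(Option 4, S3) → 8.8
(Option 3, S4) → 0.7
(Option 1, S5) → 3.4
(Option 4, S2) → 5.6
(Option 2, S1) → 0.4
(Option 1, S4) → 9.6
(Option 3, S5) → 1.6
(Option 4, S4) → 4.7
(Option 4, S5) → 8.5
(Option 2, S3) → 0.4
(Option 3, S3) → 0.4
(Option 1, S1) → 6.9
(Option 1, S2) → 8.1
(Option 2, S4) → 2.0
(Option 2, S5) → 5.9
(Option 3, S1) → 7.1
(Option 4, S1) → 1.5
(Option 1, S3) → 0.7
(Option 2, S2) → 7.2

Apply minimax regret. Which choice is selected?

Option 4

Column bests: S1=7.1, S2=8.1, S3=8.8, S4=9.6, S5=8.5.
Option 1 regrets: 0.2, 0.0, 8.1, 0.0, 5.1 → max 8.1
Option 2 regrets: 6.7, 0.9, 8.4, 7.6, 2.6 → max 8.4
Option 3 regrets: 0.0, 2.4, 8.4, 8.9, 6.9 → max 8.9
Option 4 regrets: 5.6, 2.5, 0.0, 4.9, 0.0 → max 5.6
Smallest max regret = 5.6 → Option 4.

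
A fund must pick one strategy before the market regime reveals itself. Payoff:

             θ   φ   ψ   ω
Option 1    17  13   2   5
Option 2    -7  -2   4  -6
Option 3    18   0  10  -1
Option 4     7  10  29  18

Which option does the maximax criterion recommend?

Option 4

Row maxima: Option 1=17, Option 2=4, Option 3=18, Option 4=29
Best best-case = 29 → Option 4.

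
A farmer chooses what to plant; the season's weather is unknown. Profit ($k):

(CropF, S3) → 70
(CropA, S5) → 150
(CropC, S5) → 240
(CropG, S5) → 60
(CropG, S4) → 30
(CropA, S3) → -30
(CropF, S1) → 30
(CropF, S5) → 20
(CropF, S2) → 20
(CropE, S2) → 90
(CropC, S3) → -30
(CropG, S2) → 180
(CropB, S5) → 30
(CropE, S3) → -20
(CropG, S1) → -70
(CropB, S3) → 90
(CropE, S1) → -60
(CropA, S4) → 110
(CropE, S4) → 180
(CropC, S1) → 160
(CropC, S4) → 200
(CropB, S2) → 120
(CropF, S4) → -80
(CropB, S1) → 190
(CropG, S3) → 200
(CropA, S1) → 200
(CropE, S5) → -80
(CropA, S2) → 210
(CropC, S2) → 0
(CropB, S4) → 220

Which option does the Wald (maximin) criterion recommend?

Row minima: CropA=-30, CropF=-80, CropE=-80, CropC=-30, CropG=-70, CropB=30
Best worst-case = 30 → CropB.

CropB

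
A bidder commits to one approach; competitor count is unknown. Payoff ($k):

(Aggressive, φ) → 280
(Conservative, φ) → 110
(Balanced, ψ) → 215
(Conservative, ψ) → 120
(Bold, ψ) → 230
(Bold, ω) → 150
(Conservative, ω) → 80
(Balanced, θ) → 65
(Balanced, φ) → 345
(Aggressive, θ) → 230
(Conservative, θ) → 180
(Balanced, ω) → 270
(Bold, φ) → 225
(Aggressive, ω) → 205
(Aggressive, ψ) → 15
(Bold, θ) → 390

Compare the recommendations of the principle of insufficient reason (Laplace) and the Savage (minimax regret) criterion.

laplace → Bold; minimax regret → Bold (agree)

Row averages: Conservative=122.5, Balanced=223.75, Aggressive=182.5, Bold=248.75
Highest average = 248.75 → Bold.
Column bests: θ=390, φ=345, ψ=230, ω=270.
Conservative regrets: 210, 235, 110, 190 → max 235
Balanced regrets: 325, 0, 15, 0 → max 325
Aggressive regrets: 160, 65, 215, 65 → max 215
Bold regrets: 0, 120, 0, 120 → max 120
Smallest max regret = 120 → Bold.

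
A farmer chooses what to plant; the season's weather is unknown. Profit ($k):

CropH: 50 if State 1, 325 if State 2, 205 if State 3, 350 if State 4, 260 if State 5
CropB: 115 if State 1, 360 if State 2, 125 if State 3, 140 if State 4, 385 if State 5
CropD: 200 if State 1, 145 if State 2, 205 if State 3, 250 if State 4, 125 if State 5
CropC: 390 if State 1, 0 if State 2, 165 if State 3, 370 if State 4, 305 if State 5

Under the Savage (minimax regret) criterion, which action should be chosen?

Column bests: State 1=390, State 2=360, State 3=205, State 4=370, State 5=385.
CropH regrets: 340, 35, 0, 20, 125 → max 340
CropB regrets: 275, 0, 80, 230, 0 → max 275
CropD regrets: 190, 215, 0, 120, 260 → max 260
CropC regrets: 0, 360, 40, 0, 80 → max 360
Smallest max regret = 260 → CropD.

CropD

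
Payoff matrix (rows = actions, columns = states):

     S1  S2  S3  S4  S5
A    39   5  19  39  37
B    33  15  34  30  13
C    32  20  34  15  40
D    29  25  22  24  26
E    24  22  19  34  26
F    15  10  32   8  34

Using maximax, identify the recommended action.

Row maxima: A=39, B=34, C=40, D=29, E=34, F=34
Best best-case = 40 → C.

C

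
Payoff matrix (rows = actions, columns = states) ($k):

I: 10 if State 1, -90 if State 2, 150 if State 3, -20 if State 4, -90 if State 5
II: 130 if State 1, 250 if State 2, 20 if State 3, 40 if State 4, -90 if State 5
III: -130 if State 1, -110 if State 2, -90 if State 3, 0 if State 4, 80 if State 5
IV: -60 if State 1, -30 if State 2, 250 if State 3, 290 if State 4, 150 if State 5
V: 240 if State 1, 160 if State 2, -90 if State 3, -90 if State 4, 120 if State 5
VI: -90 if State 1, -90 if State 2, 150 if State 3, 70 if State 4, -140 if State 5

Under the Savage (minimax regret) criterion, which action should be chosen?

Column bests: State 1=240, State 2=250, State 3=250, State 4=290, State 5=150.
I regrets: 230, 340, 100, 310, 240 → max 340
II regrets: 110, 0, 230, 250, 240 → max 250
III regrets: 370, 360, 340, 290, 70 → max 370
IV regrets: 300, 280, 0, 0, 0 → max 300
V regrets: 0, 90, 340, 380, 30 → max 380
VI regrets: 330, 340, 100, 220, 290 → max 340
Smallest max regret = 250 → II.

II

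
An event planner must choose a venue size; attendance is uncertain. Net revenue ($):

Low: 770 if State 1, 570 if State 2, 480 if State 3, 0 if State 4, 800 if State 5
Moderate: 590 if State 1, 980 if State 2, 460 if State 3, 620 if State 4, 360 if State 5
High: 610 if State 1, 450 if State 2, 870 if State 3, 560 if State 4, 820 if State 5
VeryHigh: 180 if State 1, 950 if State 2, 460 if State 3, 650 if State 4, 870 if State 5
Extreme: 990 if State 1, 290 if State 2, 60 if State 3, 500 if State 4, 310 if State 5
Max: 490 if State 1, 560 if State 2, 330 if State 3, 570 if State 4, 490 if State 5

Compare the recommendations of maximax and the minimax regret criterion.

maximax → Extreme; minimax regret → Moderate (disagree)

Row maxima: Low=800, Moderate=980, High=870, VeryHigh=950, Extreme=990, Max=570
Best best-case = 990 → Extreme.
Column bests: State 1=990, State 2=980, State 3=870, State 4=650, State 5=870.
Low regrets: 220, 410, 390, 650, 70 → max 650
Moderate regrets: 400, 0, 410, 30, 510 → max 510
High regrets: 380, 530, 0, 90, 50 → max 530
VeryHigh regrets: 810, 30, 410, 0, 0 → max 810
Extreme regrets: 0, 690, 810, 150, 560 → max 810
Max regrets: 500, 420, 540, 80, 380 → max 540
Smallest max regret = 510 → Moderate.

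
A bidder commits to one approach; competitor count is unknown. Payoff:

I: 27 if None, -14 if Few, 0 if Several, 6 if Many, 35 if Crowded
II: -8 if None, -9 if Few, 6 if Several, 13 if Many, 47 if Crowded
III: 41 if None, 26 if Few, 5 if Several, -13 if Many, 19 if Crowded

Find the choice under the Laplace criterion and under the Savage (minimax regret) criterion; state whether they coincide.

laplace → III; minimax regret → III (agree)

Row averages: I=10.8, II=9.8, III=15.6
Highest average = 15.6 → III.
Column bests: None=41, Few=26, Several=6, Many=13, Crowded=47.
I regrets: 14, 40, 6, 7, 12 → max 40
II regrets: 49, 35, 0, 0, 0 → max 49
III regrets: 0, 0, 1, 26, 28 → max 28
Smallest max regret = 28 → III.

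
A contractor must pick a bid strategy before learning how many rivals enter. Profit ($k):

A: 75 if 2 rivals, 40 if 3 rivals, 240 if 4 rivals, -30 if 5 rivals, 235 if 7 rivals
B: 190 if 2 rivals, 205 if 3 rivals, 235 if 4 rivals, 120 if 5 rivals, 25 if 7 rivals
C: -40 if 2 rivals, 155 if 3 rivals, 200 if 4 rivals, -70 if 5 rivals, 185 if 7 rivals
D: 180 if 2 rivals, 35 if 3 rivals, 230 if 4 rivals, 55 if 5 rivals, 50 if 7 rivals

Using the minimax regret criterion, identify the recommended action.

A

Column bests: 2 rivals=190, 3 rivals=205, 4 rivals=240, 5 rivals=120, 7 rivals=235.
A regrets: 115, 165, 0, 150, 0 → max 165
B regrets: 0, 0, 5, 0, 210 → max 210
C regrets: 230, 50, 40, 190, 50 → max 230
D regrets: 10, 170, 10, 65, 185 → max 185
Smallest max regret = 165 → A.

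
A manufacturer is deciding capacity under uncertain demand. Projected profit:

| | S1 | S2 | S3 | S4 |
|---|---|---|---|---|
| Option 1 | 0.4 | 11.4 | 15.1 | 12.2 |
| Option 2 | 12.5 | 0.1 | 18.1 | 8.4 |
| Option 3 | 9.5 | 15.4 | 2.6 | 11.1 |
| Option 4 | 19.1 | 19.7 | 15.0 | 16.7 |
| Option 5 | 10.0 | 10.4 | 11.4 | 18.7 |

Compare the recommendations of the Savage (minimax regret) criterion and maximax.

minimax regret → Option 4; maximax → Option 4 (agree)

Column bests: S1=19.1, S2=19.7, S3=18.1, S4=18.7.
Option 1 regrets: 18.7, 8.3, 3.0, 6.5 → max 18.7
Option 2 regrets: 6.6, 19.6, 0.0, 10.3 → max 19.6
Option 3 regrets: 9.6, 4.3, 15.5, 7.6 → max 15.5
Option 4 regrets: 0.0, 0.0, 3.1, 2.0 → max 3.1
Option 5 regrets: 9.1, 9.3, 6.7, 0.0 → max 9.3
Smallest max regret = 3.1 → Option 4.
Row maxima: Option 1=15.1, Option 2=18.1, Option 3=15.4, Option 4=19.7, Option 5=18.7
Best best-case = 19.7 → Option 4.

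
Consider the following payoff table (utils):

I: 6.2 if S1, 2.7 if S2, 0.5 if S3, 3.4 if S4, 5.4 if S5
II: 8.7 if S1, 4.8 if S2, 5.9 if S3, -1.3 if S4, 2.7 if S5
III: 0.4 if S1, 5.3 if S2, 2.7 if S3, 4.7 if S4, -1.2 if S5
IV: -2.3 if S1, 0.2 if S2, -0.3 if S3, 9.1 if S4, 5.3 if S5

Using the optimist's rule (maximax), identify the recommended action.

Row maxima: I=6.2, II=8.7, III=5.3, IV=9.1
Best best-case = 9.1 → IV.

IV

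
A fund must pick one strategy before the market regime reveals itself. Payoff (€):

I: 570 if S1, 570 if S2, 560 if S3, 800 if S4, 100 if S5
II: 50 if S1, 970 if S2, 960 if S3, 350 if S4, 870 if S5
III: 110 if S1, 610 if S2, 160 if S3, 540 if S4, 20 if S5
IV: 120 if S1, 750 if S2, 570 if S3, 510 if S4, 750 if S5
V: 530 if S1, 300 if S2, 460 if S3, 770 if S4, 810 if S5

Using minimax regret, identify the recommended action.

IV

Column bests: S1=570, S2=970, S3=960, S4=800, S5=870.
I regrets: 0, 400, 400, 0, 770 → max 770
II regrets: 520, 0, 0, 450, 0 → max 520
III regrets: 460, 360, 800, 260, 850 → max 850
IV regrets: 450, 220, 390, 290, 120 → max 450
V regrets: 40, 670, 500, 30, 60 → max 670
Smallest max regret = 450 → IV.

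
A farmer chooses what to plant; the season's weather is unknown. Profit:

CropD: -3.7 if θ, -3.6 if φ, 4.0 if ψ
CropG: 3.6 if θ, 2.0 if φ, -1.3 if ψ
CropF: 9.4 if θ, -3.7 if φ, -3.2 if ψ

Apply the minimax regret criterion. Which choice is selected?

CropG

Column bests: θ=9.4, φ=2.0, ψ=4.0.
CropD regrets: 13.1, 5.6, 0.0 → max 13.1
CropG regrets: 5.8, 0.0, 5.3 → max 5.8
CropF regrets: 0.0, 5.7, 7.2 → max 7.2
Smallest max regret = 5.8 → CropG.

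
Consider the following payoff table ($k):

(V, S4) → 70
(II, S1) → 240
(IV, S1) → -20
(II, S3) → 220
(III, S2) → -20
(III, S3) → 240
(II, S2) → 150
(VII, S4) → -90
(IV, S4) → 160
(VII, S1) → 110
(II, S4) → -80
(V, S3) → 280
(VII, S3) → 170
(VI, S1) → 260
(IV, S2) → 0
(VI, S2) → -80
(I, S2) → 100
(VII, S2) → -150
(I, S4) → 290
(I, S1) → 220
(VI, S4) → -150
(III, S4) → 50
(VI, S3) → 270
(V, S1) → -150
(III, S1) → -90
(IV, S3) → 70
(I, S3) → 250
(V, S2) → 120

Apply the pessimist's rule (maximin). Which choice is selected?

Row minima: I=100, II=-80, III=-90, IV=-20, V=-150, VI=-150, VII=-150
Best worst-case = 100 → I.

I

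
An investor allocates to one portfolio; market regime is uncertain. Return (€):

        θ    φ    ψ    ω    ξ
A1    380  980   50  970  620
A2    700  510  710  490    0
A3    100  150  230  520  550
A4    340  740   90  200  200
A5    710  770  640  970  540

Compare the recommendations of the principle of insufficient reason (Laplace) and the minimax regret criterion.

Row averages: A1=600, A2=482, A3=310, A4=314, A5=726
Highest average = 726 → A5.
Column bests: θ=710, φ=980, ψ=710, ω=970, ξ=620.
A1 regrets: 330, 0, 660, 0, 0 → max 660
A2 regrets: 10, 470, 0, 480, 620 → max 620
A3 regrets: 610, 830, 480, 450, 70 → max 830
A4 regrets: 370, 240, 620, 770, 420 → max 770
A5 regrets: 0, 210, 70, 0, 80 → max 210
Smallest max regret = 210 → A5.

laplace → A5; minimax regret → A5 (agree)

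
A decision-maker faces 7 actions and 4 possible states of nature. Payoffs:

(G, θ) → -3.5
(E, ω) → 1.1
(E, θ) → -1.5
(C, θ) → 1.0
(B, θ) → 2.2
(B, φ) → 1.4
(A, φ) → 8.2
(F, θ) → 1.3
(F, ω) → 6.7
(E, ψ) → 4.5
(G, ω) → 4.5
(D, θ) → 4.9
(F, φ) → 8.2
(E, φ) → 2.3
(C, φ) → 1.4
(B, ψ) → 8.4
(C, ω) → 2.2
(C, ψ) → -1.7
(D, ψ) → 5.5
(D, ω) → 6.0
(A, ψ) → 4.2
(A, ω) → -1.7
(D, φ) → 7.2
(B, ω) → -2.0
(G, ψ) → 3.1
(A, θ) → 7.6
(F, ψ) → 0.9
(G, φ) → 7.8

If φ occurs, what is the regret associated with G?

Best payoff under φ is 8.2.
Regret = 8.2 − 7.8 = 0.4.

0.4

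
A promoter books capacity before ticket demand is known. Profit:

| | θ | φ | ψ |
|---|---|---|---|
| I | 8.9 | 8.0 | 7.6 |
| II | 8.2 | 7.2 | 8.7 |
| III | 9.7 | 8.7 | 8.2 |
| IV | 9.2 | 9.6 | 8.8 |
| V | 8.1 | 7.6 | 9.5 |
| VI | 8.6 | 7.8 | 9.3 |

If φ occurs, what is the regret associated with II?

2.4

Best payoff under φ is 9.6.
Regret = 9.6 − 7.2 = 2.4.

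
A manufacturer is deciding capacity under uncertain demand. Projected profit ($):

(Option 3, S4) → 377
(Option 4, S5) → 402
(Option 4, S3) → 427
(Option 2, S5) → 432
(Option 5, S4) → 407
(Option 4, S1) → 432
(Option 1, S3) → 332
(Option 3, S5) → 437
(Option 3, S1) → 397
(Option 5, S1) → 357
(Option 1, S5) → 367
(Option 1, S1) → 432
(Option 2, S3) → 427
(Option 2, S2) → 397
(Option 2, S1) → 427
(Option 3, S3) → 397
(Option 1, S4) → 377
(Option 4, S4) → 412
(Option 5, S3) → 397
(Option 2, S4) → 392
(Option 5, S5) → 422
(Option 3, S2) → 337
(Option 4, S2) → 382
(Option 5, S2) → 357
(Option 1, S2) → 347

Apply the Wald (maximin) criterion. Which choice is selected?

Option 2

Row minima: Option 1=332, Option 2=392, Option 3=337, Option 4=382, Option 5=357
Best worst-case = 392 → Option 2.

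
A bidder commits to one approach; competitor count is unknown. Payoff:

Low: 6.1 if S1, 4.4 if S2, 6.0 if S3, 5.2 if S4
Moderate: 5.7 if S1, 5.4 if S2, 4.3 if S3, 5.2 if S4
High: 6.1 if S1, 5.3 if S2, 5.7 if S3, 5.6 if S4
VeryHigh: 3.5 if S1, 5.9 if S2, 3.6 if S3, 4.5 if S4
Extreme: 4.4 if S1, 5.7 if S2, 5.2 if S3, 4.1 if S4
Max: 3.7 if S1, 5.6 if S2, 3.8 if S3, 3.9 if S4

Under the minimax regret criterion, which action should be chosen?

High

Column bests: S1=6.1, S2=5.9, S3=6.0, S4=5.6.
Low regrets: 0.0, 1.5, 0.0, 0.4 → max 1.5
Moderate regrets: 0.4, 0.5, 1.7, 0.4 → max 1.7
High regrets: 0.0, 0.6, 0.3, 0.0 → max 0.6
VeryHigh regrets: 2.6, 0.0, 2.4, 1.1 → max 2.6
Extreme regrets: 1.7, 0.2, 0.8, 1.5 → max 1.7
Max regrets: 2.4, 0.3, 2.2, 1.7 → max 2.4
Smallest max regret = 0.6 → High.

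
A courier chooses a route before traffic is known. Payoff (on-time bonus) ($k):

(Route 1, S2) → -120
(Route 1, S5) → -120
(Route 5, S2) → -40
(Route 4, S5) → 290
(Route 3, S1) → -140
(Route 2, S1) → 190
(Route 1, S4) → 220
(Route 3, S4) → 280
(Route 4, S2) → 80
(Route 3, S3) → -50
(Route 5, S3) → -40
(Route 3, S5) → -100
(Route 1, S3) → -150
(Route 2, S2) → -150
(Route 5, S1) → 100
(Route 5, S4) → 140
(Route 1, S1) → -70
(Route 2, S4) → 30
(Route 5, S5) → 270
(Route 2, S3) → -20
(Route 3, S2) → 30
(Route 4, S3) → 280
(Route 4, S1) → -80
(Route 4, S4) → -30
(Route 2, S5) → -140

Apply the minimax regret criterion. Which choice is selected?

Route 4

Column bests: S1=190, S2=80, S3=280, S4=280, S5=290.
Route 1 regrets: 260, 200, 430, 60, 410 → max 430
Route 2 regrets: 0, 230, 300, 250, 430 → max 430
Route 3 regrets: 330, 50, 330, 0, 390 → max 390
Route 4 regrets: 270, 0, 0, 310, 0 → max 310
Route 5 regrets: 90, 120, 320, 140, 20 → max 320
Smallest max regret = 310 → Route 4.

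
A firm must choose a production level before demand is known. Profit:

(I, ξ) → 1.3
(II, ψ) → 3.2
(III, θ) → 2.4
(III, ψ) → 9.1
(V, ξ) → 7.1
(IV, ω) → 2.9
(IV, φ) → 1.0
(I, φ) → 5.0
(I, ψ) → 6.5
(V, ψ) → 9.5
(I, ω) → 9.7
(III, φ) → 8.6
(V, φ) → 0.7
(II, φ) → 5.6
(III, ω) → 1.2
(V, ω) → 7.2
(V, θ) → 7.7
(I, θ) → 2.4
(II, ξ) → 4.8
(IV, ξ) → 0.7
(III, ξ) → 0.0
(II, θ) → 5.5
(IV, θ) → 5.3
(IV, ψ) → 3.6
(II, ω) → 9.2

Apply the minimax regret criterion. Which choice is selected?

I

Column bests: θ=7.7, φ=8.6, ψ=9.5, ω=9.7, ξ=7.1.
I regrets: 5.3, 3.6, 3.0, 0.0, 5.8 → max 5.8
II regrets: 2.2, 3.0, 6.3, 0.5, 2.3 → max 6.3
III regrets: 5.3, 0.0, 0.4, 8.5, 7.1 → max 8.5
IV regrets: 2.4, 7.6, 5.9, 6.8, 6.4 → max 7.6
V regrets: 0.0, 7.9, 0.0, 2.5, 0.0 → max 7.9
Smallest max regret = 5.8 → I.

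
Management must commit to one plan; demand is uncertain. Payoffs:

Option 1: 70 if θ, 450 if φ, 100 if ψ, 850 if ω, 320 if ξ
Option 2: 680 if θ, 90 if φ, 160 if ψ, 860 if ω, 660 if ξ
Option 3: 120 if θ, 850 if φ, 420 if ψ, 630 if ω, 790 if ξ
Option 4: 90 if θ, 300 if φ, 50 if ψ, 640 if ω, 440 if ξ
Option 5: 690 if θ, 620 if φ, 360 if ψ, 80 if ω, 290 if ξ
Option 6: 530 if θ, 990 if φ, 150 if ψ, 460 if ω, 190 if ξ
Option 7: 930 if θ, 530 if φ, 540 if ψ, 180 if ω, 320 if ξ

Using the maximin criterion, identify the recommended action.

Row minima: Option 1=70, Option 2=90, Option 3=120, Option 4=50, Option 5=80, Option 6=150, Option 7=180
Best worst-case = 180 → Option 7.

Option 7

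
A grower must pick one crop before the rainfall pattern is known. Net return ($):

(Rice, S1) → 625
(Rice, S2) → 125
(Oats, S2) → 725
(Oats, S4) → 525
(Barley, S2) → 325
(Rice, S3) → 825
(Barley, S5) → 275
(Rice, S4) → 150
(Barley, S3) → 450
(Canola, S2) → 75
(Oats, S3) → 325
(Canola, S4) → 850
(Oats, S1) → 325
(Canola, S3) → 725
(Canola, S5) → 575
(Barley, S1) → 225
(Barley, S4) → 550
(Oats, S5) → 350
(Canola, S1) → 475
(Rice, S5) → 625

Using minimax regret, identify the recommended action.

Barley

Column bests: S1=625, S2=725, S3=825, S4=850, S5=625.
Barley regrets: 400, 400, 375, 300, 350 → max 400
Oats regrets: 300, 0, 500, 325, 275 → max 500
Canola regrets: 150, 650, 100, 0, 50 → max 650
Rice regrets: 0, 600, 0, 700, 0 → max 700
Smallest max regret = 400 → Barley.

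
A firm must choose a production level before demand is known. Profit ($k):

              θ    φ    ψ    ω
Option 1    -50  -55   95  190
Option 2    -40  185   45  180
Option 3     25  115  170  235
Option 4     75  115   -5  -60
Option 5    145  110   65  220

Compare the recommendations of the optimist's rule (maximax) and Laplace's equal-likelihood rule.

Row maxima: Option 1=190, Option 2=185, Option 3=235, Option 4=115, Option 5=220
Best best-case = 235 → Option 3.
Row averages: Option 1=45, Option 2=92.5, Option 3=136.25, Option 4=31.25, Option 5=135
Highest average = 136.25 → Option 3.

maximax → Option 3; laplace → Option 3 (agree)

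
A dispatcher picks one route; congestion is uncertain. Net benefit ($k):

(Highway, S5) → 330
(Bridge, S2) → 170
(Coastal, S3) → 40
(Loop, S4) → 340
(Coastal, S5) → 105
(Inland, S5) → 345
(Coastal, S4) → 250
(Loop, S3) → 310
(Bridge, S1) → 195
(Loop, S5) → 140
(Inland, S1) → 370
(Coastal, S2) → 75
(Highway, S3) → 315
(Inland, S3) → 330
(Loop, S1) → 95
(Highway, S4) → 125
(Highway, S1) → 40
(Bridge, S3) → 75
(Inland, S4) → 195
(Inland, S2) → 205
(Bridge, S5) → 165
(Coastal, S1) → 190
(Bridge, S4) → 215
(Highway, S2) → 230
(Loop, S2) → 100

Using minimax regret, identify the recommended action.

Inland

Column bests: S1=370, S2=230, S3=330, S4=340, S5=345.
Highway regrets: 330, 0, 15, 215, 15 → max 330
Coastal regrets: 180, 155, 290, 90, 240 → max 290
Inland regrets: 0, 25, 0, 145, 0 → max 145
Loop regrets: 275, 130, 20, 0, 205 → max 275
Bridge regrets: 175, 60, 255, 125, 180 → max 255
Smallest max regret = 145 → Inland.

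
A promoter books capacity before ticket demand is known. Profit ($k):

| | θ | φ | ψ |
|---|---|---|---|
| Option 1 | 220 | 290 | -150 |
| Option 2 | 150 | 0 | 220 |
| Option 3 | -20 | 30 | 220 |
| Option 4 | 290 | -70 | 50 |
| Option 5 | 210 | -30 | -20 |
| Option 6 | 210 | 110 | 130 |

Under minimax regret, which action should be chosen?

Column bests: θ=290, φ=290, ψ=220.
Option 1 regrets: 70, 0, 370 → max 370
Option 2 regrets: 140, 290, 0 → max 290
Option 3 regrets: 310, 260, 0 → max 310
Option 4 regrets: 0, 360, 170 → max 360
Option 5 regrets: 80, 320, 240 → max 320
Option 6 regrets: 80, 180, 90 → max 180
Smallest max regret = 180 → Option 6.

Option 6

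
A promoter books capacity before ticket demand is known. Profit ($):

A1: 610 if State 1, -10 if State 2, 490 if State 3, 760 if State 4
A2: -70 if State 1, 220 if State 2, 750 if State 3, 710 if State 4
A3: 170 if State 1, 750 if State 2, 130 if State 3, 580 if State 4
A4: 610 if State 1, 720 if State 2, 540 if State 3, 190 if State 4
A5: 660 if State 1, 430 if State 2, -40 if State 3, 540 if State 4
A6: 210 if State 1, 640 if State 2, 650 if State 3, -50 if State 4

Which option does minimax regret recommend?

Column bests: State 1=660, State 2=750, State 3=750, State 4=760.
A1 regrets: 50, 760, 260, 0 → max 760
A2 regrets: 730, 530, 0, 50 → max 730
A3 regrets: 490, 0, 620, 180 → max 620
A4 regrets: 50, 30, 210, 570 → max 570
A5 regrets: 0, 320, 790, 220 → max 790
A6 regrets: 450, 110, 100, 810 → max 810
Smallest max regret = 570 → A4.

A4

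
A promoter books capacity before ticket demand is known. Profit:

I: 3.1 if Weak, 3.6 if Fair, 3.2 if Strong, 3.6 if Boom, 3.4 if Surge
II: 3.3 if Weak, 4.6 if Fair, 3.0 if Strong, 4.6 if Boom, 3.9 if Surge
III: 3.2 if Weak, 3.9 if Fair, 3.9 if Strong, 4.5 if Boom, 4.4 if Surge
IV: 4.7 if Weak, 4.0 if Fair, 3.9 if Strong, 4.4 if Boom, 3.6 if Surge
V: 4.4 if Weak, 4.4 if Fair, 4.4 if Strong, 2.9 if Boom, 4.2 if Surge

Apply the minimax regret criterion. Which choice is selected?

Column bests: Weak=4.7, Fair=4.6, Strong=4.4, Boom=4.6, Surge=4.4.
I regrets: 1.6, 1.0, 1.2, 1.0, 1.0 → max 1.6
II regrets: 1.4, 0.0, 1.4, 0.0, 0.5 → max 1.4
III regrets: 1.5, 0.7, 0.5, 0.1, 0.0 → max 1.5
IV regrets: 0.0, 0.6, 0.5, 0.2, 0.8 → max 0.8
V regrets: 0.3, 0.2, 0.0, 1.7, 0.2 → max 1.7
Smallest max regret = 0.8 → IV.

IV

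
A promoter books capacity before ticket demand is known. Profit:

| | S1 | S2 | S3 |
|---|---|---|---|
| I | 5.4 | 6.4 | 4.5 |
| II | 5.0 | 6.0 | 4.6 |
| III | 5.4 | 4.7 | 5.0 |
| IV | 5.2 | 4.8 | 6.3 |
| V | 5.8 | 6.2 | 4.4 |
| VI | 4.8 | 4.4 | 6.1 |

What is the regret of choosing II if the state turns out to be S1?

0.8

Best payoff under S1 is 5.8.
Regret = 5.8 − 5.0 = 0.8.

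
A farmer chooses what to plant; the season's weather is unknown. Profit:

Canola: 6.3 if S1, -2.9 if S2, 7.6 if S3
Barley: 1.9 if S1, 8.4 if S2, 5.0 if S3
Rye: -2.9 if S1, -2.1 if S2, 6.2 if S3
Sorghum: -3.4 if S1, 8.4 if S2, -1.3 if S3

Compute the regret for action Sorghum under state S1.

9.7

Best payoff under S1 is 6.3.
Regret = 6.3 − (-3.4) = 9.7.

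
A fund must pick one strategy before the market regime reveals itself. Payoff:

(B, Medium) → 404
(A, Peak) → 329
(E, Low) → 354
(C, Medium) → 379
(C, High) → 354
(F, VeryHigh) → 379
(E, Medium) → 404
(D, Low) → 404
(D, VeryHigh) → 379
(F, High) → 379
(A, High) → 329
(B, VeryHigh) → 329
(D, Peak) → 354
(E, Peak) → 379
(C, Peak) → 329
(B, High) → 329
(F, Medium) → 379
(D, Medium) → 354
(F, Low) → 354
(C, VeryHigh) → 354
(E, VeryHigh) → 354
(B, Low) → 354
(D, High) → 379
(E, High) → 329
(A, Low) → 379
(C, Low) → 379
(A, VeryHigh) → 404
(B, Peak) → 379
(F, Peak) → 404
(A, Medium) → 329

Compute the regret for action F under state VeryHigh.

25

Best payoff under VeryHigh is 404.
Regret = 404 − 379 = 25.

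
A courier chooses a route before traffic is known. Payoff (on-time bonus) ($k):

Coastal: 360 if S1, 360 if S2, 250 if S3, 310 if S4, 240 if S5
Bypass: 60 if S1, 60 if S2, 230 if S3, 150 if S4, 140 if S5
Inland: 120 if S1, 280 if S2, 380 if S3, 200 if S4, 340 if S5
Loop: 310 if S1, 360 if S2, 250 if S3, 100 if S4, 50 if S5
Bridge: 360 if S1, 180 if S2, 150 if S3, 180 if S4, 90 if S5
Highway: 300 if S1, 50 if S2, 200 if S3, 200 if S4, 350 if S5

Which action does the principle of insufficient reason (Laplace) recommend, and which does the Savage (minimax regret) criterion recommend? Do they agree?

Row averages: Coastal=304, Bypass=128, Inland=264, Loop=214, Bridge=192, Highway=220
Highest average = 304 → Coastal.
Column bests: S1=360, S2=360, S3=380, S4=310, S5=350.
Coastal regrets: 0, 0, 130, 0, 110 → max 130
Bypass regrets: 300, 300, 150, 160, 210 → max 300
Inland regrets: 240, 80, 0, 110, 10 → max 240
Loop regrets: 50, 0, 130, 210, 300 → max 300
Bridge regrets: 0, 180, 230, 130, 260 → max 260
Highway regrets: 60, 310, 180, 110, 0 → max 310
Smallest max regret = 130 → Coastal.

laplace → Coastal; minimax regret → Coastal (agree)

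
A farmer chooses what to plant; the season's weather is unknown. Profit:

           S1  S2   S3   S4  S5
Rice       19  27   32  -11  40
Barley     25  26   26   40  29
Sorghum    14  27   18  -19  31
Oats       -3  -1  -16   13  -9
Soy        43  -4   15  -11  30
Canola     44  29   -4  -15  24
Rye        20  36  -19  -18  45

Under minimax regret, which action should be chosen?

Barley

Column bests: S1=44, S2=36, S3=32, S4=40, S5=45.
Rice regrets: 25, 9, 0, 51, 5 → max 51
Barley regrets: 19, 10, 6, 0, 16 → max 19
Sorghum regrets: 30, 9, 14, 59, 14 → max 59
Oats regrets: 47, 37, 48, 27, 54 → max 54
Soy regrets: 1, 40, 17, 51, 15 → max 51
Canola regrets: 0, 7, 36, 55, 21 → max 55
Rye regrets: 24, 0, 51, 58, 0 → max 58
Smallest max regret = 19 → Barley.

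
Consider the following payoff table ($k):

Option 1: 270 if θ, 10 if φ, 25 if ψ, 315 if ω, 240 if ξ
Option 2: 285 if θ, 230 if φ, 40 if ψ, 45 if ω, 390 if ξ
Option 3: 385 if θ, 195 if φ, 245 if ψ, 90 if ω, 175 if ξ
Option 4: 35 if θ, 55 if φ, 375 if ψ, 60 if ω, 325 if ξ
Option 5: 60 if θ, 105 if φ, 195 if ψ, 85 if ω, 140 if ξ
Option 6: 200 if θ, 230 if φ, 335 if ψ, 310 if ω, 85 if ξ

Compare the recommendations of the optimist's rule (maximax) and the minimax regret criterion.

maximax → Option 2; minimax regret → Option 3 (disagree)

Row maxima: Option 1=315, Option 2=390, Option 3=385, Option 4=375, Option 5=195, Option 6=335
Best best-case = 390 → Option 2.
Column bests: θ=385, φ=230, ψ=375, ω=315, ξ=390.
Option 1 regrets: 115, 220, 350, 0, 150 → max 350
Option 2 regrets: 100, 0, 335, 270, 0 → max 335
Option 3 regrets: 0, 35, 130, 225, 215 → max 225
Option 4 regrets: 350, 175, 0, 255, 65 → max 350
Option 5 regrets: 325, 125, 180, 230, 250 → max 325
Option 6 regrets: 185, 0, 40, 5, 305 → max 305
Smallest max regret = 225 → Option 3.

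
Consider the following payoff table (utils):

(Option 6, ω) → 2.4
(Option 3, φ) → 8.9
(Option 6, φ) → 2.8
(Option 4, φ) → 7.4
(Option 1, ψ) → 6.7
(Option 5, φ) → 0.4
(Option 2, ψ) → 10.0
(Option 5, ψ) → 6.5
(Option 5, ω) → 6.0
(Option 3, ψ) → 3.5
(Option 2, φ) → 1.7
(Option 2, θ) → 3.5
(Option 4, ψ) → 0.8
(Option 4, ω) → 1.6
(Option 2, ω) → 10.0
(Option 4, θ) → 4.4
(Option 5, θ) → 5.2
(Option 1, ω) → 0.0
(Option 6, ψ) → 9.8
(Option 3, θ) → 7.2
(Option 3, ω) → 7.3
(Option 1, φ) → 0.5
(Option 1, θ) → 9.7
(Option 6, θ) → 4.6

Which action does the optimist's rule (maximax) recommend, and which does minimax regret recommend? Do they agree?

maximax → Option 2; minimax regret → Option 3 (disagree)

Row maxima: Option 1=9.7, Option 2=10.0, Option 3=8.9, Option 4=7.4, Option 5=6.5, Option 6=9.8
Best best-case = 10.0 → Option 2.
Column bests: θ=9.7, φ=8.9, ψ=10.0, ω=10.0.
Option 1 regrets: 0.0, 8.4, 3.3, 10.0 → max 10.0
Option 2 regrets: 6.2, 7.2, 0.0, 0.0 → max 7.2
Option 3 regrets: 2.5, 0.0, 6.5, 2.7 → max 6.5
Option 4 regrets: 5.3, 1.5, 9.2, 8.4 → max 9.2
Option 5 regrets: 4.5, 8.5, 3.5, 4.0 → max 8.5
Option 6 regrets: 5.1, 6.1, 0.2, 7.6 → max 7.6
Smallest max regret = 6.5 → Option 3.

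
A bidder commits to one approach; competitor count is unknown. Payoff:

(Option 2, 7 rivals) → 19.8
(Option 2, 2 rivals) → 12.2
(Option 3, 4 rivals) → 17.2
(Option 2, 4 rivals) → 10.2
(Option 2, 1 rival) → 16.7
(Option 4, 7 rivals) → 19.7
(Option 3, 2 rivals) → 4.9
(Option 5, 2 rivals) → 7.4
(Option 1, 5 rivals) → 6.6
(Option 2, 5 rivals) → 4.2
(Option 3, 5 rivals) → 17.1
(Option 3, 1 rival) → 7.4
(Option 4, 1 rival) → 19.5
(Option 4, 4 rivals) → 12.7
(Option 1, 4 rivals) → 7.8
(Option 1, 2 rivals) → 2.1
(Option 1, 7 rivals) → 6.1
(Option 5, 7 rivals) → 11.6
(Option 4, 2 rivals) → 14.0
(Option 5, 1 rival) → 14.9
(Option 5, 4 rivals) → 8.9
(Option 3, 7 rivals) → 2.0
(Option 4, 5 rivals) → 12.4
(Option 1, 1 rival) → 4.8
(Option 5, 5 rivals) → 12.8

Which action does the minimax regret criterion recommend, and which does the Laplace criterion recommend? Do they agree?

Column bests: 1 rival=19.5, 2 rivals=14.0, 4 rivals=17.2, 5 rivals=17.1, 7 rivals=19.8.
Option 1 regrets: 14.7, 11.9, 9.4, 10.5, 13.7 → max 14.7
Option 2 regrets: 2.8, 1.8, 7.0, 12.9, 0.0 → max 12.9
Option 3 regrets: 12.1, 9.1, 0.0, 0.0, 17.8 → max 17.8
Option 4 regrets: 0.0, 0.0, 4.5, 4.7, 0.1 → max 4.7
Option 5 regrets: 4.6, 6.6, 8.3, 4.3, 8.2 → max 8.3
Smallest max regret = 4.7 → Option 4.
Row averages: Option 1=5.48, Option 2=12.62, Option 3=9.72, Option 4=15.66, Option 5=11.12
Highest average = 15.66 → Option 4.

minimax regret → Option 4; laplace → Option 4 (agree)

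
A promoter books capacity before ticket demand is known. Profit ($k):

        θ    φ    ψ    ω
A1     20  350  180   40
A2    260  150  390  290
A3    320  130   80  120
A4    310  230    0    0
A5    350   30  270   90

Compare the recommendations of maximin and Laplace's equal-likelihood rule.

Row minima: A1=20, A2=150, A3=80, A4=0, A5=30
Best worst-case = 150 → A2.
Row averages: A1=147.5, A2=272.5, A3=162.5, A4=135, A5=185
Highest average = 272.5 → A2.

maximin → A2; laplace → A2 (agree)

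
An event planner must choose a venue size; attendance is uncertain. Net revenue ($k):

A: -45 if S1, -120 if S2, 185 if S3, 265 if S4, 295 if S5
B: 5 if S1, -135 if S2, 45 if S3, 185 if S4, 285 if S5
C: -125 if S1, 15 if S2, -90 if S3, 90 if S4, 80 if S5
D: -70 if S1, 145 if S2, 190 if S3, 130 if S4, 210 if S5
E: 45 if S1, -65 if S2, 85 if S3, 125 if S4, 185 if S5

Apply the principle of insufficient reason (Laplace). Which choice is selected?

Row averages: A=116, B=77, C=-6, D=121, E=75
Highest average = 121 → D.

D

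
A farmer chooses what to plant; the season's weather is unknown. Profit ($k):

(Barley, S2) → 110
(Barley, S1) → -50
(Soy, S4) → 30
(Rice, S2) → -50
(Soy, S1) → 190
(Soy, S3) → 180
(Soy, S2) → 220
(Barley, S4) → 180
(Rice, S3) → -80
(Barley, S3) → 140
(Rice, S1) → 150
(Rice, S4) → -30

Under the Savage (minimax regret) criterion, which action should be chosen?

Soy

Column bests: S1=190, S2=220, S3=180, S4=180.
Soy regrets: 0, 0, 0, 150 → max 150
Rice regrets: 40, 270, 260, 210 → max 270
Barley regrets: 240, 110, 40, 0 → max 240
Smallest max regret = 150 → Soy.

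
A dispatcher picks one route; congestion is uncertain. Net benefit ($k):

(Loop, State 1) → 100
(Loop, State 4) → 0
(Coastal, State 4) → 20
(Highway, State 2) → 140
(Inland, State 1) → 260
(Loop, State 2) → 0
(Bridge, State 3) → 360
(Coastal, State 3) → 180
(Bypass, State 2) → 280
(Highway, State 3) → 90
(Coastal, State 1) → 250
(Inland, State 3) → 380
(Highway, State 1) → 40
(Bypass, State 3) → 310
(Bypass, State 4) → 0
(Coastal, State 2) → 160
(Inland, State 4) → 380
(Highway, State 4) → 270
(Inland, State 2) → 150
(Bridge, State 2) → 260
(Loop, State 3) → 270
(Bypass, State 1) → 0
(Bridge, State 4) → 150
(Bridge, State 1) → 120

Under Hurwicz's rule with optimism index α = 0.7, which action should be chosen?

Highway: 0.7·270 + 0.3·40 = 201
Inland: 0.7·380 + 0.3·150 = 311
Coastal: 0.7·250 + 0.3·20 = 181
Loop: 0.7·270 + 0.3·0 = 189
Bridge: 0.7·360 + 0.3·120 = 288
Bypass: 0.7·310 + 0.3·0 = 217
Highest Hurwicz score = 311 → Inland.

Inland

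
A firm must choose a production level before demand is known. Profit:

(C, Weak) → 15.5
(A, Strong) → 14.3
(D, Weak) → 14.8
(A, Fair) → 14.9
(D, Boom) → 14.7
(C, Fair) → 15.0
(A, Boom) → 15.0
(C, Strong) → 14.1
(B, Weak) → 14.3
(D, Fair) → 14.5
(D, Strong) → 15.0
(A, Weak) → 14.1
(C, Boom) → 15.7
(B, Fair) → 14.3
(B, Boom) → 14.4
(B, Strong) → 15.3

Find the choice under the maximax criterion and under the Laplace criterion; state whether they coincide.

maximax → C; laplace → C (agree)

Row maxima: A=15.0, B=15.3, C=15.7, D=15.0
Best best-case = 15.7 → C.
Row averages: A=14.575, B=14.575, C=15.075, D=14.75
Highest average = 15.075 → C.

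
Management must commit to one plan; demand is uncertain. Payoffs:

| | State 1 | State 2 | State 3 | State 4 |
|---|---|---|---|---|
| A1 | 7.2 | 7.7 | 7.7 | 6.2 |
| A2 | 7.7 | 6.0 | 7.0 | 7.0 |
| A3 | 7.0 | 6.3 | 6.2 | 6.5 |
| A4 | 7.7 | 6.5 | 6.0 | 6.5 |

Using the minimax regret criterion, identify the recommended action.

A1

Column bests: State 1=7.7, State 2=7.7, State 3=7.7, State 4=7.0.
A1 regrets: 0.5, 0.0, 0.0, 0.8 → max 0.8
A2 regrets: 0.0, 1.7, 0.7, 0.0 → max 1.7
A3 regrets: 0.7, 1.4, 1.5, 0.5 → max 1.5
A4 regrets: 0.0, 1.2, 1.7, 0.5 → max 1.7
Smallest max regret = 0.8 → A1.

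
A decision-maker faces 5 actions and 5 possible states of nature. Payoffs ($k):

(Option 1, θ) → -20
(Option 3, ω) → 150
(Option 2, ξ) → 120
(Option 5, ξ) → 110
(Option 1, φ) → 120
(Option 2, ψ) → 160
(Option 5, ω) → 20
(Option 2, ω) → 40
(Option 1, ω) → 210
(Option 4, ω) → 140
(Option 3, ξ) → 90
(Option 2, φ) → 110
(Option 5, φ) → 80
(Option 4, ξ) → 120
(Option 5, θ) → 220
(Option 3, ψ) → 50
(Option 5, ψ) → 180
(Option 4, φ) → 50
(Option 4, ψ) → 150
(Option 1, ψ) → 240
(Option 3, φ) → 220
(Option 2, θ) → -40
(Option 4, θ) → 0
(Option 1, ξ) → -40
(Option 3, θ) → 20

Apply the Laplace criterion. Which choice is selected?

Row averages: Option 1=102, Option 2=78, Option 3=106, Option 4=92, Option 5=122
Highest average = 122 → Option 5.

Option 5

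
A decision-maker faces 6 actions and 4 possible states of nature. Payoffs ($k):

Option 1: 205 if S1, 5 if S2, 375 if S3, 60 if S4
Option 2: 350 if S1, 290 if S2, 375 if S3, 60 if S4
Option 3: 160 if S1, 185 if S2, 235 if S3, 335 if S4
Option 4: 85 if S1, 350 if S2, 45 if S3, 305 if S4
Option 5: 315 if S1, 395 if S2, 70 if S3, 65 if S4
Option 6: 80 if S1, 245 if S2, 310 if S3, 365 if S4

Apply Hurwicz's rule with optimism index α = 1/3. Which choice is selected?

Option 3

Option 1: 1/3·375 + 2/3·5 = 385/3
Option 2: 1/3·375 + 2/3·60 = 165
Option 3: 1/3·335 + 2/3·160 = 655/3
Option 4: 1/3·350 + 2/3·45 = 440/3
Option 5: 1/3·395 + 2/3·65 = 175
Option 6: 1/3·365 + 2/3·80 = 175
Highest Hurwicz score = 655/3 → Option 3.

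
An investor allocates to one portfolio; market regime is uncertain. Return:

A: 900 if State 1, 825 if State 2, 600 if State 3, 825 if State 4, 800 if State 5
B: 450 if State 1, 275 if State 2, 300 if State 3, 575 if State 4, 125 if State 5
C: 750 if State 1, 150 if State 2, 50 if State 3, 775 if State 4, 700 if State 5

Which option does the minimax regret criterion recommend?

Column bests: State 1=900, State 2=825, State 3=600, State 4=825, State 5=800.
A regrets: 0, 0, 0, 0, 0 → max 0
B regrets: 450, 550, 300, 250, 675 → max 675
C regrets: 150, 675, 550, 50, 100 → max 675
Smallest max regret = 0 → A.

A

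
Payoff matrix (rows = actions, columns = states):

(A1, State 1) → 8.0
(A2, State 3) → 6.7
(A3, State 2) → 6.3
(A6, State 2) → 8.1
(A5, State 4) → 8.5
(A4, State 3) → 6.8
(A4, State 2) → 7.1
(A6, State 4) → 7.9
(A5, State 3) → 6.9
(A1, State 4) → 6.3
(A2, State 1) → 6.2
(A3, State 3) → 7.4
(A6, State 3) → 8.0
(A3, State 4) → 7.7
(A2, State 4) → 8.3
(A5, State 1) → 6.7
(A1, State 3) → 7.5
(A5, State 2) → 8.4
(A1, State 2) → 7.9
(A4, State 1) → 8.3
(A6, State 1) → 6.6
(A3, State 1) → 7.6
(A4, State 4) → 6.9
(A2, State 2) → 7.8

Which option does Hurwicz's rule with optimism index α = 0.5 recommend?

A1: 0.5·8.0 + 0.5·6.3 = 7.15
A2: 0.5·8.3 + 0.5·6.2 = 7.25
A3: 0.5·7.7 + 0.5·6.3 = 7
A4: 0.5·8.3 + 0.5·6.8 = 7.55
A5: 0.5·8.5 + 0.5·6.7 = 7.6
A6: 0.5·8.1 + 0.5·6.6 = 7.35
Highest Hurwicz score = 7.6 → A5.

A5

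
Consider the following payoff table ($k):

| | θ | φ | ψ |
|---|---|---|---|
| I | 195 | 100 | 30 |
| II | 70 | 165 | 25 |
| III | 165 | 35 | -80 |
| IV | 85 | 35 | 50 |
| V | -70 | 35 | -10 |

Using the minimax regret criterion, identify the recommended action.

I

Column bests: θ=195, φ=165, ψ=50.
I regrets: 0, 65, 20 → max 65
II regrets: 125, 0, 25 → max 125
III regrets: 30, 130, 130 → max 130
IV regrets: 110, 130, 0 → max 130
V regrets: 265, 130, 60 → max 265
Smallest max regret = 65 → I.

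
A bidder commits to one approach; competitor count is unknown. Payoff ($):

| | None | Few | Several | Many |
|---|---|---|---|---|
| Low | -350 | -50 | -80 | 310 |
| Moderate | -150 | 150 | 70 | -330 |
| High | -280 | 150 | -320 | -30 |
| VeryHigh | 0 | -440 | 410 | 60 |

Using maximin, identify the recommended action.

Row minima: Low=-350, Moderate=-330, High=-320, VeryHigh=-440
Best worst-case = -320 → High.

High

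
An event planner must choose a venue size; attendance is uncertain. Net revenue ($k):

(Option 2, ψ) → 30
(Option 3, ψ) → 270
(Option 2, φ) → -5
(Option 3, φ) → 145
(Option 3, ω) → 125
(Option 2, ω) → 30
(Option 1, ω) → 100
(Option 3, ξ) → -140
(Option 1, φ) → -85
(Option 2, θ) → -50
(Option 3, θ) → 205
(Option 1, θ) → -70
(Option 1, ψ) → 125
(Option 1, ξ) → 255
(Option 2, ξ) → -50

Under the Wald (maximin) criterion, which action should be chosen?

Row minima: Option 1=-85, Option 2=-50, Option 3=-140
Best worst-case = -50 → Option 2.

Option 2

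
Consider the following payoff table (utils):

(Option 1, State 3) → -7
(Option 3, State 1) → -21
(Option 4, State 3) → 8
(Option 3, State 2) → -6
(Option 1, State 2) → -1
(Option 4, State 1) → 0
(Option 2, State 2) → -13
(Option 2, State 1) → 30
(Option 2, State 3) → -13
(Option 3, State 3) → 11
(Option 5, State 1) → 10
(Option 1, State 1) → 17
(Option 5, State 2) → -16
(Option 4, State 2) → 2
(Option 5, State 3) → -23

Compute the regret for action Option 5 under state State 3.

Best payoff under State 3 is 11.
Regret = 11 − (-23) = 34.

34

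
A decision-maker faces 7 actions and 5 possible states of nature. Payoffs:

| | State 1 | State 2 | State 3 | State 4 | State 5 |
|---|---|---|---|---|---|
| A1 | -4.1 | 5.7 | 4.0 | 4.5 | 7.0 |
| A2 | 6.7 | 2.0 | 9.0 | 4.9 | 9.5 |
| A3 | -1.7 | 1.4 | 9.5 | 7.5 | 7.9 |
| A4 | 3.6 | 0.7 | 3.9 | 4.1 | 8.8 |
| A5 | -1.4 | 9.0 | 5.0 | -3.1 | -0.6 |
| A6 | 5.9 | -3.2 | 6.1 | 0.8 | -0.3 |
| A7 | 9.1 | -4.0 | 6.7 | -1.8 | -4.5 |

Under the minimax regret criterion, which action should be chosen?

A2

Column bests: State 1=9.1, State 2=9.0, State 3=9.5, State 4=7.5, State 5=9.5.
A1 regrets: 13.2, 3.3, 5.5, 3.0, 2.5 → max 13.2
A2 regrets: 2.4, 7.0, 0.5, 2.6, 0.0 → max 7.0
A3 regrets: 10.8, 7.6, 0.0, 0.0, 1.6 → max 10.8
A4 regrets: 5.5, 8.3, 5.6, 3.4, 0.7 → max 8.3
A5 regrets: 10.5, 0.0, 4.5, 10.6, 10.1 → max 10.6
A6 regrets: 3.2, 12.2, 3.4, 6.7, 9.8 → max 12.2
A7 regrets: 0.0, 13.0, 2.8, 9.3, 14.0 → max 14.0
Smallest max regret = 7.0 → A2.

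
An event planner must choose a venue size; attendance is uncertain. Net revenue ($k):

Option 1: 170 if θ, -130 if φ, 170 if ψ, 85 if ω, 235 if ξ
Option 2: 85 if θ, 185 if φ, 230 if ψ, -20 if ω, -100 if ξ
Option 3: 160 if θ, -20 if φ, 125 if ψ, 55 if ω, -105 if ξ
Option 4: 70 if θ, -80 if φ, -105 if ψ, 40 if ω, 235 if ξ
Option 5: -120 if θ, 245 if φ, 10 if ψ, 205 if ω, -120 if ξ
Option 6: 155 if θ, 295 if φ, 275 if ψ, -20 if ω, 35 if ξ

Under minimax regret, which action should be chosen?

Option 6

Column bests: θ=170, φ=295, ψ=275, ω=205, ξ=235.
Option 1 regrets: 0, 425, 105, 120, 0 → max 425
Option 2 regrets: 85, 110, 45, 225, 335 → max 335
Option 3 regrets: 10, 315, 150, 150, 340 → max 340
Option 4 regrets: 100, 375, 380, 165, 0 → max 380
Option 5 regrets: 290, 50, 265, 0, 355 → max 355
Option 6 regrets: 15, 0, 0, 225, 200 → max 225
Smallest max regret = 225 → Option 6.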